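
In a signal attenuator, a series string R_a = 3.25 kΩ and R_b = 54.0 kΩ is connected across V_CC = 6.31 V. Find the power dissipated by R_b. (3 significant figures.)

P ≈ 0.656 mW

ΣR = 57.25 kΩ → I = 6.31/57.25 = 0.1102 mA.
P(R_b) = I²·R_b = (0.1102)² × 54.0 = 0.6560 mW.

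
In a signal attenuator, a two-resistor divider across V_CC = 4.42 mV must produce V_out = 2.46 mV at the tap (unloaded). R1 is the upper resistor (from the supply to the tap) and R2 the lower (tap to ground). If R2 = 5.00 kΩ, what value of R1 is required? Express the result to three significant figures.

R1 ≈ 3.98 kΩ

Required fraction k = V_out/V_CC = 0.5566.
R1 = R2·(1/k − 1) = 5.00 × 0.7967 = 3.984 kΩ.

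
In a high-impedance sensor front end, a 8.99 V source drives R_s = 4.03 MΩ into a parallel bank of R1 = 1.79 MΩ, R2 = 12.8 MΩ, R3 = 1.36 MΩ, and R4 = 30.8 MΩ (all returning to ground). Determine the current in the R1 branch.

I ≈ 0.754 µA

Equivalent of the parallel group: R_p = 0.7120 MΩ.
V_A by voltage divider: V_A = 8.99 × 0.7120/(4.03 + 0.7120) = 1.350 V.
I(R1) = V_A / R1 = 1.350/1.79 = 0.7541 µA.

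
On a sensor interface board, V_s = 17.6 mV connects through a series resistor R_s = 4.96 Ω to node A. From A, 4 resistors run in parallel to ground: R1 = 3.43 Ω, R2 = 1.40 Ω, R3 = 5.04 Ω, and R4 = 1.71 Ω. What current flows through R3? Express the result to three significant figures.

I ≈ 0.354 mA

Parallel bank: R_p = 1/(1/3.43 + 1/1.40 + 1/5.04 + 1/1.71) = 0.5590 Ω.
V_A = 17.6 × 0.5590/5.519 = 1.783 mV.
I(R3) = V_A / R3 = 1.783/5.04 = 0.3537 mA.
(Check via current divider: I_total = 3.189 mA; share G_k/ΣG = 0.1109 → same result.)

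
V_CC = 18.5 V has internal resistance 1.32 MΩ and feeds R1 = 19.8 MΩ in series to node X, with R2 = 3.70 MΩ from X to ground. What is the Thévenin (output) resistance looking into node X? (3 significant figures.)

R1' = 1.32 + 19.8 = 21.12 MΩ (source resistance + R1).
Zeroing V_CC shorts the top of R1' to ground, so R_th = R1' ‖ R2 = 3.148 MΩ.

R_th ≈ 3.15 MΩ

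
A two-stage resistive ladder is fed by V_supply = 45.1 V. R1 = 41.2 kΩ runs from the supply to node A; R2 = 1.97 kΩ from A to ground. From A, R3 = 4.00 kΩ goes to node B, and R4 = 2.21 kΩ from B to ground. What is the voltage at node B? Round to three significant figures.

V_B ≈ 0.562 V

Looking into the second stage from A: R3 + R4 = 6.210 kΩ appears in parallel with R2.
Effective lower resistance at A: R2 ‖ 6.210 = 1.496 kΩ.
V_A = 45.1 × 1.496/(41.2 + 1.496) = 1.580 V.
V_B = V_A × 0.3559 = 0.5622 V.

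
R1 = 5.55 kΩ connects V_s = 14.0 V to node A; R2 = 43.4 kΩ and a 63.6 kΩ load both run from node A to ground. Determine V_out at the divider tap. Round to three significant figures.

V_out ≈ 11.5 V

R2 ‖ R_L = (43.4 × 63.6)/(43.4 + 63.6) = 25.80 kΩ.
Then V_out = V_s · R2'/(R1 + R2') = 14.0 × 25.80/31.35 = 11.52 V.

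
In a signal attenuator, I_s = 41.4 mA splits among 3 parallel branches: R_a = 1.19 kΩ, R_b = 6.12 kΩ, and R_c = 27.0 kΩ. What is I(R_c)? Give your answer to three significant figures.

I ≈ 1.47 mA

ΣG = 1/1.19 + 1/6.12 + 1/27.0 = 1.041.
Current divider: I(R_c) = I_s · G_k/ΣG = 41.4 × (0.03704/1.041) = 41.4 × 0.03559 = 1.473 mA.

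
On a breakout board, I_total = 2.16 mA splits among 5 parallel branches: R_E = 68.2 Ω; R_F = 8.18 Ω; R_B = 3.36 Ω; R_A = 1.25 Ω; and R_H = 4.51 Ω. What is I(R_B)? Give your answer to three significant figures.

I ≈ 0.441 mA

ΣG = 1/68.2 + 1/8.18 + 1/3.36 + 1/1.25 + 1/4.51 = 1.456.
R_B takes the fraction G_k/ΣG = 0.2976/1.456 = 0.2044, so I = 2.16 × 0.2044 = 0.4414 mA.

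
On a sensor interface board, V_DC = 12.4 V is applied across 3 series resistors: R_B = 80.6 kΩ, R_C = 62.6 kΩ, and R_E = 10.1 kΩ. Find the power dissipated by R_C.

Series current I = V_DC/ΣR = 12.4/153.3 = 0.08089 mA.
P(R_C) = I²·R_C = (0.08089)² × 62.6 = 0.4096 mW.

P ≈ 0.410 mW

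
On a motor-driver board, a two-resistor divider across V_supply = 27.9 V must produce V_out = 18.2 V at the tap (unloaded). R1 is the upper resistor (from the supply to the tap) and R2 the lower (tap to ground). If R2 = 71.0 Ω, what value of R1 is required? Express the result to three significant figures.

R1 ≈ 37.8 Ω

V_out/V_supply = R2/(R1+R2) = 0.6523.
So R1 = R2 · (V_supply/V_out − 1) = 71.0 × (27.9/18.2 − 1) = 71.0 × 0.5330 = 37.84 Ω.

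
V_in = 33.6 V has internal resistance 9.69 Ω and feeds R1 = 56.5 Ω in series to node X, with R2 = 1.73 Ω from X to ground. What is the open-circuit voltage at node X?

R1' = 9.69 + 56.5 = 66.19 Ω (source resistance + R1).
V_th is the unloaded tap voltage: V_in · R2/(R1'+R2) = 33.6 × 0.02547 = 0.8558 V.

V_th ≈ 0.856 V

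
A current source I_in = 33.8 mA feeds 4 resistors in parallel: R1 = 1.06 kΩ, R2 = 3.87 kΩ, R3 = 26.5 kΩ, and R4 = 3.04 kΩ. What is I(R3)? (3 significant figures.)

Total conductance ΣG = 1/1.06 + 1/3.87 + 1/26.5 + 1/3.04 = 1.568 (units of 1/kΩ).
R3 takes the fraction G_k/ΣG = 0.03774/1.568 = 0.02406, so I = 33.8 × 0.02406 = 0.8132 mA.

I ≈ 0.813 mA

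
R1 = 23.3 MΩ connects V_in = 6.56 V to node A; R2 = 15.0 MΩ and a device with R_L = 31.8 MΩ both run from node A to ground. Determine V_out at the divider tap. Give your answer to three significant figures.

V_out ≈ 2.00 V

The load sits in parallel with R2, giving an effective lower resistance R2' = R2·R_L/(R2+R_L) = 10.19 MΩ.
Now apply the divider: V_out = 6.56 × 0.3043 = 1.996 V.
(Unloaded it would be 2.57 V; the load pulls it down.)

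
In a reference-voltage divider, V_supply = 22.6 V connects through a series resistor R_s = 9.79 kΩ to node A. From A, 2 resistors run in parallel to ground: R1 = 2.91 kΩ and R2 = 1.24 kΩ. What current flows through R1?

Combine the parallel branches: R_p = (1/2.91 + 1/1.24)⁻¹ = 0.8695 kΩ.
V_A by voltage divider: V_A = 22.6 × 0.8695/(9.79 + 0.8695) = 1.843 V.
I(R1) = V_A / R1 = 1.843/2.91 = 0.6335 mA.
(Equivalently: I_total = 2.120 mA, then current-divider fraction G_k/ΣG = 0.2988.)

I ≈ 0.633 mA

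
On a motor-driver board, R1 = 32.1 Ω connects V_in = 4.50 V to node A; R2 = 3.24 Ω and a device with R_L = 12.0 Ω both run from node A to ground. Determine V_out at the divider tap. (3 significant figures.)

V_out ≈ 0.331 V

The load sits in parallel with R2, giving an effective lower resistance R2' = R2·R_L/(R2+R_L) = 2.551 Ω.
Voltage divider with the loaded lower leg: V_out = 4.50 × 2.551/(32.1 + 2.551) = 4.50 × 0.07362 = 0.3313 V.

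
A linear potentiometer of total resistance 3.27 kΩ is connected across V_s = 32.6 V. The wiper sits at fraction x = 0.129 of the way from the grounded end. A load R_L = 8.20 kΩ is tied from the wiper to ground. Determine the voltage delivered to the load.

The pot divides into 2.848 kΩ above the wiper and 0.4218 kΩ below.
(x·R_p) ‖ R_L = 0.4012 kΩ.
V_out = 32.6 × 0.4012/(2.848 + 0.4012) = 4.025 V.

V_out ≈ 4.03 V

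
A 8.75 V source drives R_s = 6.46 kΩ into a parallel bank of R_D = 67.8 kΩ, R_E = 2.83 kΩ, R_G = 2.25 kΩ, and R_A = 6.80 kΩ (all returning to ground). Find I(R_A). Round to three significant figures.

Equivalent of the parallel group: R_p = 1.042 kΩ.
V_A = 8.75 × 1.042/7.502 = 1.215 V.
Branch current I = V_A/R_A = 1.215/6.80 = 0.1787 mA.

I ≈ 0.179 mA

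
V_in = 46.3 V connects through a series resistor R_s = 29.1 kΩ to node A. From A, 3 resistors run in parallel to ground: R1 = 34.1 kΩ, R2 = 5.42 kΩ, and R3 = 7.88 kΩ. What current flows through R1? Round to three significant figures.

I ≈ 0.124 mA

Parallel bank: R_p = 1/(1/34.1 + 1/5.42 + 1/7.88) = 2.935 kΩ.
V_A by voltage divider: V_A = 46.3 × 2.935/(29.1 + 2.935) = 4.242 V.
I(R1) = V_A / R1 = 4.242/34.1 = 0.1244 mA.
(Check via current divider: I_total = 1.445 mA; share G_k/ΣG = 0.08607 → same result.)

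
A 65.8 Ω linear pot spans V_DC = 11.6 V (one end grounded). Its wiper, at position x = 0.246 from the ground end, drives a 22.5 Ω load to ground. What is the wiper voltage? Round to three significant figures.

The pot divides into 49.61 Ω above the wiper and 16.19 Ω below.
(x·R_p) ‖ R_L = 9.414 Ω.
V_out = 11.6 × 9.414/(49.61 + 9.414) = 1.850 V.

V_out ≈ 1.85 V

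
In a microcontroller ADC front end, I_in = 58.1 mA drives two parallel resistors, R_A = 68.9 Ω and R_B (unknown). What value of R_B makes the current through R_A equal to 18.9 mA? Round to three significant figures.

R_B ≈ 33.2 Ω

In a two-way split, I_A/I_in = R_B/(R_A + R_B).
With f = 0.3253, R_B = R_A · f/(1−f) = 68.9 × 0.4821 = 33.22 Ω.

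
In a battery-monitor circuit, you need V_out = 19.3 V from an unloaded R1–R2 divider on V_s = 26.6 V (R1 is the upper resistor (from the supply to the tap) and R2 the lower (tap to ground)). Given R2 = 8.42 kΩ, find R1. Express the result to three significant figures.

R1 ≈ 3.18 kΩ

The divider ratio is R2/(R1+R2) = 19.3/26.6 = 0.7256.
Rearranging, R1 = R2·(1−k)/k = 8.42 × 0.3782 = 3.185 kΩ.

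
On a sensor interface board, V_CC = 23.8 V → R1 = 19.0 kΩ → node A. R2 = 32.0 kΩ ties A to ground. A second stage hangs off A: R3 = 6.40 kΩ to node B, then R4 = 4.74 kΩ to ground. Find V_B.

V_B ≈ 3.07 V

Node A sees R2 in parallel with the series input of stage 2, R3 + R4 = 11.14 kΩ.
R2 ‖ (R3+R4) = 8.263 kΩ.
So V_A = 23.8 × 0.3031 = 7.214 V.
Then the unloaded second divider: V_B = V_A × R4/(R3+R4) = 7.214 × 0.4255 = 3.069 V.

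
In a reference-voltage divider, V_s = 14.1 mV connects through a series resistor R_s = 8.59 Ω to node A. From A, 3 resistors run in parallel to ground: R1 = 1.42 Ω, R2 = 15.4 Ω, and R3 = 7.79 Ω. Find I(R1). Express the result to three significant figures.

Combine the parallel branches: R_p = (1/1.42 + 1/15.4 + 1/7.79)⁻¹ = 1.114 Ω.
V_A = 14.1 × 1.114/9.704 = 1.619 mV.
I(R1) = V_A / R1 = 1.619/1.42 = 1.140 mA.
(Equivalently: I_total = 1.453 mA, then current-divider fraction G_k/ΣG = 0.7846.)

I ≈ 1.14 mA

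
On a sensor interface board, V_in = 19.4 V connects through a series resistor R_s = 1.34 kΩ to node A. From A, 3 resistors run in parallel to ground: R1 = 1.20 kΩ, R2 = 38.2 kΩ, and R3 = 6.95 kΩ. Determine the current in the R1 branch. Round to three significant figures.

Parallel bank: R_p = 1/(1/1.20 + 1/38.2 + 1/6.95) = 0.9966 kΩ.
Node voltage V_A = V_in · R_p/(R_s + R_p) = 19.4 × 0.4265 = 8.275 V.
I(R1) = V_A / R1 = 8.275/1.20 = 6.895 mA.

I ≈ 6.90 mA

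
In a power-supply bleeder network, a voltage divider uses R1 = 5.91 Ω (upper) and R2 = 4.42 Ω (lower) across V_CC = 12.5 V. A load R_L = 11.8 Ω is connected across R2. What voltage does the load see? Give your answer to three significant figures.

V_out ≈ 4.40 V

R2 ‖ R_L = (4.42 × 11.8)/(4.42 + 11.8) = 3.216 Ω.
Voltage divider with the loaded lower leg: V_out = 12.5 × 3.216/(5.91 + 3.216) = 12.5 × 0.3524 = 4.405 V.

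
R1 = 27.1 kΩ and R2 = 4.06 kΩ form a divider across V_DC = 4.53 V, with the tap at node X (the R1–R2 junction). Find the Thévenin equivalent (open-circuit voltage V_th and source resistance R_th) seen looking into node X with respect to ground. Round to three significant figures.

V_th ≈ 0.590 V, R_th ≈ 3.53 kΩ

V_th is the unloaded tap voltage: V_DC · R2/(R1+R2) = 4.53 × 0.1303 = 0.5902 V.
With V_DC suppressed (replaced by a short), R_th = R1 ‖ R2 = (27.10 × 4.06)/(27.10 + 4.06) = 3.531 kΩ.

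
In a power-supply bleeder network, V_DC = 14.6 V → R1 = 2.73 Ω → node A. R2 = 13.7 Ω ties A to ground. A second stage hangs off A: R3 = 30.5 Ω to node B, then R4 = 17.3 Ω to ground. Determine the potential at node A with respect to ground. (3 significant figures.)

The second stage (R3 + R4 = 47.80 Ω) loads node A in parallel with R2.
Effective lower resistance at A: R2 ‖ 47.80 = 10.65 Ω.
V_A = 14.6 × 10.65/(2.73 + 10.65) = 11.62 V.

V_A ≈ 11.6 V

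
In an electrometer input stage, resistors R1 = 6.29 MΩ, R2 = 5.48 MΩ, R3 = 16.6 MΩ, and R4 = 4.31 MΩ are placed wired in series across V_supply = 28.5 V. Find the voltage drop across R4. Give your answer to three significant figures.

Series total: ΣR = 6.29 + 5.48 + 16.6 + 4.31 = 32.68 MΩ.
V = V_supply · R/ΣR = 28.5 × 0.1319 = 3.759 V.

V ≈ 3.76 V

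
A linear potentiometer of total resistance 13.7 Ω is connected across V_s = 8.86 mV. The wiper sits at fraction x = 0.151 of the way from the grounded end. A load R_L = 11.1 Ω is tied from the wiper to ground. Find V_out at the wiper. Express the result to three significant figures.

V_out ≈ 1.16 mV

The pot divides into 11.63 Ω above the wiper and 2.069 Ω below.
R_L loads the lower segment: effective lower R = 1.744 Ω.
Loaded-divider output: V_out = 8.86 × 0.1304 = 1.155 mV.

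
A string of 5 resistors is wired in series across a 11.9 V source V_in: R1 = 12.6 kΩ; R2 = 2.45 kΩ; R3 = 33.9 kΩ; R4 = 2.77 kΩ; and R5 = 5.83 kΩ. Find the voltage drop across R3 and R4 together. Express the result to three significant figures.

ΣR = 12.6 + 2.45 + 33.9 + 2.77 + 5.83 = 57.55 kΩ.
R_{R3..R4} = 33.9 + 2.77 = 36.67 kΩ.
By the voltage-divider rule, V = 11.9 × 36.67/57.55 = 7.583 V.

V ≈ 7.58 V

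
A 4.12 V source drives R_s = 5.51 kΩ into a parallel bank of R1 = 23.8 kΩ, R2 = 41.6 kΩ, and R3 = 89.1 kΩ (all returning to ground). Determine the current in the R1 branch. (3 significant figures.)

Equivalent of the parallel group: R_p = 12.94 kΩ.
V_A = 4.12 × 12.94/18.45 = 2.890 V.
I(R1) = V_A / R1 = 2.890/23.8 = 0.1214 mA.

I ≈ 0.121 mA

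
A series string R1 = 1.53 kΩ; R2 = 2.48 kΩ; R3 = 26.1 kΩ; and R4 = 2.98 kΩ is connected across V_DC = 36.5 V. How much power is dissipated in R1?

Series current I = V_DC/ΣR = 36.5/33.09 = 1.103 mA.
P = I²R = 1.217 × 1.53 = 1.862 mW.

P ≈ 1.86 mW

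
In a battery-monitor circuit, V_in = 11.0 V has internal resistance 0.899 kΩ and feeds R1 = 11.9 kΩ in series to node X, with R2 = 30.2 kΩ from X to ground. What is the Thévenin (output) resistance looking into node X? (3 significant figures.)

R_th ≈ 8.99 kΩ

R1' = 0.899 + 11.9 = 12.80 kΩ (source resistance + R1).
Looking into X with the source shorted: R_th = R1'·R2/(R1'+R2) = 12.80 × 30.2/43.00 = 8.989 kΩ.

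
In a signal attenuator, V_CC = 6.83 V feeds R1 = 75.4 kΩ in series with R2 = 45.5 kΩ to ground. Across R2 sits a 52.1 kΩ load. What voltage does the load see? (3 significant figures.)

V_out ≈ 1.66 V

First combine the lower leg with the load: R2 ‖ R_L = 24.29 kΩ.
Now apply the divider: V_out = 6.83 × 0.2436 = 1.664 V.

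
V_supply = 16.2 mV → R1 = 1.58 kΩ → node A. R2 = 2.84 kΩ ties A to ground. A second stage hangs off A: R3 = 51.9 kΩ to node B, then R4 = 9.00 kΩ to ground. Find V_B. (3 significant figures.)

V_B ≈ 1.51 mV

Looking into the second stage from A: R3 + R4 = 60.90 kΩ appears in parallel with R2.
R2 ‖ (R3+R4) = 2.713 kΩ.
First divider: V_A = V_supply · 2.713/(1.58 + 2.713) = 10.24 mV.
Stage 2 is unloaded, so V_B = V_A · R4/(R3+R4) = 10.24 × 9.00/60.90 = 1.513 mV.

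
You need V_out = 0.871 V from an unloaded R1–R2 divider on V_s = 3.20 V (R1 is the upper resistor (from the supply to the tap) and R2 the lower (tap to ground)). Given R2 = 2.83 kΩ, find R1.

R1 ≈ 7.57 kΩ

V_out/V_s = R2/(R1+R2) = 0.2722.
So R1 = R2 · (V_s/V_out − 1) = 2.83 × (3.20/0.871 − 1) = 2.83 × 2.674 = 7.567 kΩ.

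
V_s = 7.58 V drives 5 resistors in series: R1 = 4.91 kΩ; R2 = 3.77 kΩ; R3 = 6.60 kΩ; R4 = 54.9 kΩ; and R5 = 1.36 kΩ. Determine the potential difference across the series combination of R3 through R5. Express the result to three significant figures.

ΣR = 4.91 + 3.77 + 6.60 + 54.9 + 1.36 = 71.54 kΩ.
R_{R3..R5} = 6.60 + 54.9 + 1.36 = 62.86 kΩ.
Voltage divider: V = V_s · (62.86 / 71.54) = 7.58 × 0.8787 = 6.660 V.

V ≈ 6.66 V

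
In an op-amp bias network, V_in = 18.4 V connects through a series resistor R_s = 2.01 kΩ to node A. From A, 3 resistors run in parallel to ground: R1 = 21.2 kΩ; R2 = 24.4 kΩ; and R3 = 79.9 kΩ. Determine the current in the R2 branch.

I ≈ 0.627 mA

Equivalent of the parallel group: R_p = 9.934 kΩ.
Node voltage V_A = V_in · R_p/(R_s + R_p) = 18.4 × 0.8317 = 15.30 V.
Branch current I = V_A/R2 = 15.30/24.4 = 0.6272 mA.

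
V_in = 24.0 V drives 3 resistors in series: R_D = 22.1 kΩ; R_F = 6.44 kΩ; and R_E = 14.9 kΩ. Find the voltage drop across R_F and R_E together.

V ≈ 11.8 V

Series total: ΣR = 22.1 + 6.44 + 14.9 = 43.44 kΩ.
R_{R_F..R_E} = 6.44 + 14.9 = 21.34 kΩ.
V = V_in · R/ΣR = 24.0 × 0.4913 = 11.79 V.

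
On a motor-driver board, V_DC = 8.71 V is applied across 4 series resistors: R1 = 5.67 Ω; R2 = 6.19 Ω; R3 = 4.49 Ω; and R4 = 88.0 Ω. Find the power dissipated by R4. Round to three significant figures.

Series current I = V_DC/ΣR = 8.71/104.3 = 0.08347 A.
P(R4) = I²·R4 = (0.08347)² × 88.0 = 0.6131 W.

P ≈ 0.613 W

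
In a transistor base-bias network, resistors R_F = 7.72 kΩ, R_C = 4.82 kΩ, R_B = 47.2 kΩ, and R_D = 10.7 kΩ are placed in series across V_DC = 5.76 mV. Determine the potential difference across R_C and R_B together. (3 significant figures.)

V ≈ 4.25 mV

Total series resistance ΣR = 7.72 + 4.82 + 47.2 + 10.7 = 70.44 kΩ.
R_{R_C..R_B} = 4.82 + 47.2 = 52.02 kΩ.
By the voltage-divider rule, V = 5.76 × 52.02/70.44 = 4.254 mV.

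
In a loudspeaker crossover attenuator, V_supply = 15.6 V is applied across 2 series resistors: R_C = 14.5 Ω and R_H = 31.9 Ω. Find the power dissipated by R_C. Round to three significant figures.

The common current is I = 15.6/46.40 = 0.3362 A.
P = I²R = 0.1130 × 14.5 = 1.639 W.

P ≈ 1.64 W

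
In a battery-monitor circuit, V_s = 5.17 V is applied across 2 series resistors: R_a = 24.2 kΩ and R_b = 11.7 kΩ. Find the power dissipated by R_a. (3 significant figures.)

ΣR = 35.90 kΩ → I = 5.17/35.90 = 0.1440 mA.
P(R_a) = I²·R_a = (0.1440)² × 24.2 = 0.5019 mW.

P ≈ 0.502 mW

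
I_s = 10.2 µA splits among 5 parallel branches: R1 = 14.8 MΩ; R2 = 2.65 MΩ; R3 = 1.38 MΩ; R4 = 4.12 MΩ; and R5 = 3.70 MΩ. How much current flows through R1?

Total conductance ΣG = 1/14.8 + 1/2.65 + 1/1.38 + 1/4.12 + 1/3.70 = 1.683 (units of 1/MΩ).
Current divider: I(R1) = I_s · G_k/ΣG = 10.2 × (0.06757/1.683) = 10.2 × 0.04016 = 0.4096 µA.

I ≈ 0.410 µA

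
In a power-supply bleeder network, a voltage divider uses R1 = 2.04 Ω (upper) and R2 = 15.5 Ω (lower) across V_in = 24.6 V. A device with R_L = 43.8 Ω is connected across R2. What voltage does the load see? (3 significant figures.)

First combine the lower leg with the load: R2 ‖ R_L = 11.45 Ω.
Then V_out = V_in · R2'/(R1 + R2') = 24.6 × 11.45/13.49 = 20.88 V.
(Unloaded it would be 21.7 V; the load pulls it down.)

V_out ≈ 20.9 V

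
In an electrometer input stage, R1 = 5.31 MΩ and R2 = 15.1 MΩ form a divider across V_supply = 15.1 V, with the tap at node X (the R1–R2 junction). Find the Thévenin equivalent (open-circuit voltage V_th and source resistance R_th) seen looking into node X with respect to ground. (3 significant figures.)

V_th is the unloaded tap voltage: V_supply · R2/(R1+R2) = 15.1 × 0.7398 = 11.17 V.
Looking into X with the source shorted: R_th = R1·R2/(R1+R2) = 5.310 × 15.1/20.41 = 3.929 MΩ.

V_th ≈ 11.2 V, R_th ≈ 3.93 MΩ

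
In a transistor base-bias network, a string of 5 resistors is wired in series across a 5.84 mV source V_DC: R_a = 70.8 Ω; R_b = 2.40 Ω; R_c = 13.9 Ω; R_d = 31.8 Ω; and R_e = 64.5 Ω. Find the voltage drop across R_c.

Series total: ΣR = 70.8 + 2.40 + 13.9 + 31.8 + 64.5 = 183.4 Ω.
By the voltage-divider rule, V = 5.84 × 13.90/183.4 = 0.4426 mV.

V ≈ 0.443 mV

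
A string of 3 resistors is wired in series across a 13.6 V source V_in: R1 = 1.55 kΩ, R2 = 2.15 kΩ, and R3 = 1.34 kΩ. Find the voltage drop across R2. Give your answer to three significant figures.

V ≈ 5.80 V

Total series resistance ΣR = 1.55 + 2.15 + 1.34 = 5.040 kΩ.
Voltage divider: V = V_in · (2.150 / 5.040) = 13.6 × 0.4266 = 5.802 V.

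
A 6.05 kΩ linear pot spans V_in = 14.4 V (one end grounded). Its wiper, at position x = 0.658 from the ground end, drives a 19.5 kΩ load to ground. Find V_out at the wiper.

V_out ≈ 8.86 V

Split the track: R_lower = x·R_p = 3.981 kΩ, R_upper = (1−x)·R_p = 2.069 kΩ.
(x·R_p) ‖ R_L = 3.306 kΩ.
V_out = 14.4 × 3.306/(2.069 + 3.306) = 8.857 V.
(Unloaded: V_out = x·V_in = 9.48 V.)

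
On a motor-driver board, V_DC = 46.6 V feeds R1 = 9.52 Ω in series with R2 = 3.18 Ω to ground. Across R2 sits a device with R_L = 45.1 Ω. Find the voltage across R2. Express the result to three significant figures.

The load sits in parallel with R2, giving an effective lower resistance R2' = R2·R_L/(R2+R_L) = 2.971 Ω.
Now apply the divider: V_out = 46.6 × 0.2378 = 11.08 V.
(Unloaded it would be 11.7 V; the load pulls it down.)

V_out ≈ 11.1 V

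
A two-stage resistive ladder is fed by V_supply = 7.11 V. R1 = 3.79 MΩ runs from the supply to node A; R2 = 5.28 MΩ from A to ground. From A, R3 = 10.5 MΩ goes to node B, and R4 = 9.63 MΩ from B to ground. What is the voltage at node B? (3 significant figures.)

Node A sees R2 in parallel with the series input of stage 2, R3 + R4 = 20.13 MΩ.
Effective lower resistance at A: R2 ‖ 20.13 = 4.183 MΩ.
So V_A = 7.11 × 0.5246 = 3.730 V.
Stage 2 is unloaded, so V_B = V_A · R4/(R3+R4) = 3.730 × 9.63/20.13 = 1.784 V.

V_B ≈ 1.78 V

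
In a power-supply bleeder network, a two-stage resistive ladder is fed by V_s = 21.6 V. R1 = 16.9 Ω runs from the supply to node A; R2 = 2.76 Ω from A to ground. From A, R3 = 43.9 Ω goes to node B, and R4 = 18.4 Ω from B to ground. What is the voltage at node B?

V_B ≈ 0.863 V

Node A sees R2 in parallel with the series input of stage 2, R3 + R4 = 62.30 Ω.
R2 ‖ (R3+R4) = 2.643 Ω.
First divider: V_A = V_s · 2.643/(16.9 + 2.643) = 2.921 V.
V_B = V_A × 0.2953 = 0.8627 V.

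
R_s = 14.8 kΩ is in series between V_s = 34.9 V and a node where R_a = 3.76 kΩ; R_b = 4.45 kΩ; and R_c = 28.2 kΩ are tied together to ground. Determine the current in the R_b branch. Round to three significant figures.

I ≈ 0.893 mA

Parallel bank: R_p = 1/(1/3.76 + 1/4.45 + 1/28.2) = 1.901 kΩ.
V_A = 34.9 × 1.901/16.70 = 3.972 V.
I(R_b) = V_A / R_b = 3.972/4.45 = 0.8926 mA.
(Equivalently: I_total = 2.090 mA, then current-divider fraction G_k/ΣG = 0.4271.)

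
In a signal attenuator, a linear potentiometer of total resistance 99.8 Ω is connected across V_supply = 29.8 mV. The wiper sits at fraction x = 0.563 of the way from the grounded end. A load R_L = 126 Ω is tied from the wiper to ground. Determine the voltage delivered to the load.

Lower segment x·R_p = 56.19 Ω; upper segment (1−x)·R_p = 43.61 Ω.
(x·R_p) ‖ R_L = 38.86 Ω.
Then V_out = V_supply · 38.86/(43.61 + 38.86) = 14.04 mV.

V_out ≈ 14.0 mV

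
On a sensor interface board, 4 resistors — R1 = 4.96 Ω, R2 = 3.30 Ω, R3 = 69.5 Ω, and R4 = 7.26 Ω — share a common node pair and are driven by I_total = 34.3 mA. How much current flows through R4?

I ≈ 7.19 mA

Total conductance ΣG = 1/4.96 + 1/3.30 + 1/69.5 + 1/7.26 = 0.6568 (units of 1/Ω).
Current divider: I(R4) = I_total · G_k/ΣG = 34.3 × (0.1377/0.6568) = 34.3 × 0.2097 = 7.194 mA.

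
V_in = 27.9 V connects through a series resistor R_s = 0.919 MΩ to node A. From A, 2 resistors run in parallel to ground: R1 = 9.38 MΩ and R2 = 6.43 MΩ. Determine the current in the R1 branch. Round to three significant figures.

Equivalent of the parallel group: R_p = 3.815 MΩ.
V_A = 27.9 × 3.815/4.734 = 22.48 V.
Branch current I = V_A/R1 = 22.48/9.38 = 2.397 µA.

I ≈ 2.40 µA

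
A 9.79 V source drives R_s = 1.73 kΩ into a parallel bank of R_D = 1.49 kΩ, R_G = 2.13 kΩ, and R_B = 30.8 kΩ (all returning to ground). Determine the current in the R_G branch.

Combine the parallel branches: R_p = (1/1.49 + 1/2.13 + 1/30.8)⁻¹ = 0.8524 kΩ.
V_A by voltage divider: V_A = 9.79 × 0.8524/(1.73 + 0.8524) = 3.232 V.
Branch current I = V_A/R_G = 3.232/2.13 = 1.517 mA.

I ≈ 1.52 mA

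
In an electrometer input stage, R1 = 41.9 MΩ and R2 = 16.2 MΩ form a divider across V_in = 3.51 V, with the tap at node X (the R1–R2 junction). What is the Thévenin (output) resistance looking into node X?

R_th ≈ 11.7 MΩ

Looking into X with the source shorted: R_th = R1·R2/(R1+R2) = 41.90 × 16.2/58.10 = 11.68 MΩ.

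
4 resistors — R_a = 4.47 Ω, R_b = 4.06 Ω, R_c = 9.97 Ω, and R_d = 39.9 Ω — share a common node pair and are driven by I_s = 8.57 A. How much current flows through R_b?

Total conductance ΣG = 1/4.47 + 1/4.06 + 1/9.97 + 1/39.9 = 0.5954 (units of 1/Ω).
Current divider: I(R_b) = I_s · G_k/ΣG = 8.57 × (0.2463/0.5954) = 8.57 × 0.4137 = 3.545 A.

I ≈ 3.55 A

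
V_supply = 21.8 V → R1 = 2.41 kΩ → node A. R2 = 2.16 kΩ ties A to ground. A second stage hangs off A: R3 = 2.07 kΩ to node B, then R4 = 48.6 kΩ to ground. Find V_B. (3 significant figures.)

V_B ≈ 9.67 V

Node A sees R2 in parallel with the series input of stage 2, R3 + R4 = 50.67 kΩ.
Effective lower resistance at A: R2 ‖ 50.67 = 2.072 kΩ.
First divider: V_A = V_supply · 2.072/(2.41 + 2.072) = 10.08 V.
V_B = V_A × 0.9591 = 9.666 V.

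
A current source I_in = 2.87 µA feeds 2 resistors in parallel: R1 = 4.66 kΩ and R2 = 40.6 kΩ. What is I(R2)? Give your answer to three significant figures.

Two-branch current divider: I_k = I_in · R_other/(R_1 + R_2).
I(R2) = 2.87 × 4.66/(4.66 + 40.6) = 2.87 × 0.1030 = 0.2955 µA.

I ≈ 0.295 µA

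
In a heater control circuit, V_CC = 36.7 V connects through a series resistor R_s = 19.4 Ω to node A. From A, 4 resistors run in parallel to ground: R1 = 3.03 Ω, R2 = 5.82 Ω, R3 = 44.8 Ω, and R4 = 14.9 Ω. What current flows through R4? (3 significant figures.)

Parallel bank: R_p = 1/(1/3.03 + 1/5.82 + 1/44.8 + 1/14.9) = 1.691 Ω.
V_A = 36.7 × 1.691/21.09 = 2.943 V.
I(R4) = V_A / R4 = 2.943/14.9 = 0.1975 A.

I ≈ 0.198 A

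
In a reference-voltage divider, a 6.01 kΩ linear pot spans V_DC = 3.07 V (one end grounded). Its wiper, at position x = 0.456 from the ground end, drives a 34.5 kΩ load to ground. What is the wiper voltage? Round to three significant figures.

V_out ≈ 1.34 V

The pot divides into 3.269 kΩ above the wiper and 2.741 kΩ below.
R_L loads the lower segment: effective lower R = 2.539 kΩ.
Then V_out = V_DC · 2.539/(3.269 + 2.539) = 1.342 V.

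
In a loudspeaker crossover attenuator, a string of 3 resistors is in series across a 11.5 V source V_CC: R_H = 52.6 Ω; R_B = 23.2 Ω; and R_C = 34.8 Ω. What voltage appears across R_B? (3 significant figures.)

Series total: ΣR = 52.6 + 23.2 + 34.8 = 110.6 Ω.
By the voltage-divider rule, V = 11.5 × 23.20/110.6 = 2.412 V.

V ≈ 2.41 V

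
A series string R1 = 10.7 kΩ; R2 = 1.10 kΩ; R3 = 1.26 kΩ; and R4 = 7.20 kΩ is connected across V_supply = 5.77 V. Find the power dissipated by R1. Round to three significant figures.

P ≈ 0.868 mW

ΣR = 20.26 kΩ → I = 5.77/20.26 = 0.2848 mA.
P(R1) = I²·R1 = (0.2848)² × 10.7 = 0.8679 mW.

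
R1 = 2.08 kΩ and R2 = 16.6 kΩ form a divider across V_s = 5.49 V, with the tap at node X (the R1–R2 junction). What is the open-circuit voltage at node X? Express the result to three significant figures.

V_th ≈ 4.88 V

V_th is the unloaded tap voltage: V_s · R2/(R1+R2) = 5.49 × 0.8887 = 4.879 V.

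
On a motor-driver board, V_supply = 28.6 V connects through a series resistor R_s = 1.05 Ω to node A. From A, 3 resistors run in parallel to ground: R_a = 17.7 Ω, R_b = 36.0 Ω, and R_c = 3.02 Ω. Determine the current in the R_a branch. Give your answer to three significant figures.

I ≈ 1.13 A

Equivalent of the parallel group: R_p = 2.407 Ω.
Node voltage V_A = V_supply · R_p/(R_s + R_p) = 28.6 × 0.6963 = 19.91 V.
Branch current I = V_A/R_a = 19.91/17.7 = 1.125 A.
(Equivalently: I_total = 8.272 A, then current-divider fraction G_k/ΣG = 0.1360.)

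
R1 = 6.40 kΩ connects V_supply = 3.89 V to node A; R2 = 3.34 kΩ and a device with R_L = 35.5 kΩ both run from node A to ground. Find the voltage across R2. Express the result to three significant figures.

V_out ≈ 1.26 V

First combine the lower leg with the load: R2 ‖ R_L = 3.053 kΩ.
Now apply the divider: V_out = 3.89 × 0.3230 = 1.256 V.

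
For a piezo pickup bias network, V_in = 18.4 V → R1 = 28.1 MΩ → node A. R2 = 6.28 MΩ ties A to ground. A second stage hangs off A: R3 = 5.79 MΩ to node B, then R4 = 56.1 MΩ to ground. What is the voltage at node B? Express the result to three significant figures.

V_B ≈ 2.81 V

The second stage (R3 + R4 = 61.89 MΩ) loads node A in parallel with R2.
R2 ‖ (R3+R4) = 5.701 MΩ.
So V_A = 18.4 × 0.1687 = 3.104 V.
V_B = V_A × 0.9064 = 2.813 V.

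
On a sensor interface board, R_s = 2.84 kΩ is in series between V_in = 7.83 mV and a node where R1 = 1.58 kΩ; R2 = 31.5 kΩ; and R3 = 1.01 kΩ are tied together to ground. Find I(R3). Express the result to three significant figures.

Parallel bank: R_p = 1/(1/1.58 + 1/31.5 + 1/1.01) = 0.6043 kΩ.
V_A = 7.83 × 0.6043/3.444 = 1.374 mV.
I(R3) = V_A / R3 = 1.374/1.01 = 1.360 µA.
(Equivalently: I_total = 2.273 µA, then current-divider fraction G_k/ΣG = 0.5983.)

I ≈ 1.36 µA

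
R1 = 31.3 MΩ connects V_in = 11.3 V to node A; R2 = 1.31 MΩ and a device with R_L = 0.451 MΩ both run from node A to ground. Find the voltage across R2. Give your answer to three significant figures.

First combine the lower leg with the load: R2 ‖ R_L = 0.3355 MΩ.
Then V_out = V_in · R2'/(R1 + R2') = 11.3 × 0.3355/31.64 = 0.1198 V.

V_out ≈ 0.120 V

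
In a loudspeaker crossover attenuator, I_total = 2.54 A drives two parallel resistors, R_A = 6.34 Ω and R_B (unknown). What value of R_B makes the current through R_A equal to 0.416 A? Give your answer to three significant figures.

R_B ≈ 1.24 Ω

In a two-way split, I_A/I_total = R_B/(R_A + R_B).
With f = 0.1638, R_B = R_A · f/(1−f) = 6.34 × 0.1959 = 1.242 Ω.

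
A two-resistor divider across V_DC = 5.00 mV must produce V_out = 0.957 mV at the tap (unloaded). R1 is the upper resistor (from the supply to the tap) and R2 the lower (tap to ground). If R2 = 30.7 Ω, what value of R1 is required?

R1 ≈ 130 Ω

V_out/V_DC = R2/(R1+R2) = 0.1914.
Rearranging, R1 = R2·(1−k)/k = 30.7 × 4.225 = 129.7 Ω.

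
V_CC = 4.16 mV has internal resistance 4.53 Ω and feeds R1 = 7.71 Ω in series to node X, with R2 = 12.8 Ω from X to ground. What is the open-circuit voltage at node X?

V_th ≈ 2.13 mV

R1' = 4.53 + 7.71 = 12.24 Ω (source resistance + R1).
Open-circuit (no load on X): V_th = V_CC · R2/(R1' + R2) = 4.16 × 12.8/(12.24 + 12.8) = 2.127 mV.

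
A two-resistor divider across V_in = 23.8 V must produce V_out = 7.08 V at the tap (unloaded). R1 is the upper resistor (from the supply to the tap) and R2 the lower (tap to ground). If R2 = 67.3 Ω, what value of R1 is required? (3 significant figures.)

V_out/V_in = R2/(R1+R2) = 0.2975.
Rearranging, R1 = R2·(1−k)/k = 67.3 × 2.362 = 158.9 Ω.

R1 ≈ 159 Ω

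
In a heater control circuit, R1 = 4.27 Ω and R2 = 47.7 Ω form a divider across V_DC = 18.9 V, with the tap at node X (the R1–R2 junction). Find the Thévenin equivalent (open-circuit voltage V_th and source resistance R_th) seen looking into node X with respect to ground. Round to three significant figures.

V_th is the unloaded tap voltage: V_DC · R2/(R1+R2) = 18.9 × 0.9178 = 17.35 V.
With V_DC suppressed (replaced by a short), R_th = R1 ‖ R2 = (4.270 × 47.7)/(4.270 + 47.7) = 3.919 Ω.

V_th ≈ 17.3 V, R_th ≈ 3.92 Ω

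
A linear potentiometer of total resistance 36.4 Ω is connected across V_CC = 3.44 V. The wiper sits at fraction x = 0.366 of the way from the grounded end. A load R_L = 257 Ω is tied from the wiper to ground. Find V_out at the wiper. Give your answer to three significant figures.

Split the track: R_lower = x·R_p = 13.32 Ω, R_upper = (1−x)·R_p = 23.08 Ω.
R_L loads the lower segment: effective lower R = 12.67 Ω.
V_out = 3.44 × 12.67/(23.08 + 12.67) = 1.219 V.
(Unloaded: V_out = x·V_CC = 1.26 V.)

V_out ≈ 1.22 V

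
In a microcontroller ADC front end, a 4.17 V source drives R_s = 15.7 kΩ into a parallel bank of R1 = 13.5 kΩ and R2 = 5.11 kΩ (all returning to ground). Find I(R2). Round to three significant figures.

Equivalent of the parallel group: R_p = 3.707 kΩ.
Node voltage V_A = V_in · R_p/(R_s + R_p) = 4.17 × 0.1910 = 0.7965 V.
Branch current I = V_A/R2 = 0.7965/5.11 = 0.1559 mA.

I ≈ 0.156 mA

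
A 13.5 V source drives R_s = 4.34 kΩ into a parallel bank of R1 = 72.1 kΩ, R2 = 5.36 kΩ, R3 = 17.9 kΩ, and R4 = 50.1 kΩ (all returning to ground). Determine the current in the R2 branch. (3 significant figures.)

Combine the parallel branches: R_p = (1/72.1 + 1/5.36 + 1/17.9 + 1/50.1)⁻¹ = 3.620 kΩ.
V_A by voltage divider: V_A = 13.5 × 3.620/(4.34 + 3.620) = 6.139 V.
Branch current I = V_A/R2 = 6.139/5.36 = 1.145 mA.

I ≈ 1.15 mA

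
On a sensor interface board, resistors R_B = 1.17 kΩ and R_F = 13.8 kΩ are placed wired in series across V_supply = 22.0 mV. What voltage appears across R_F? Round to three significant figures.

Total series resistance ΣR = 1.17 + 13.8 = 14.97 kΩ.
Voltage divider: V = V_supply · (13.80 / 14.97) = 22.0 × 0.9218 = 20.28 mV.

V ≈ 20.3 mV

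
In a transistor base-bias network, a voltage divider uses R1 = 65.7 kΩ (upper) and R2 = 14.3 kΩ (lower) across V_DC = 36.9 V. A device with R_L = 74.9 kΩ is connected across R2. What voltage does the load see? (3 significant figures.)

V_out ≈ 5.70 V

The load sits in parallel with R2, giving an effective lower resistance R2' = R2·R_L/(R2+R_L) = 12.01 kΩ.
Then V_out = V_DC · R2'/(R1 + R2') = 36.9 × 12.01/77.71 = 5.702 V.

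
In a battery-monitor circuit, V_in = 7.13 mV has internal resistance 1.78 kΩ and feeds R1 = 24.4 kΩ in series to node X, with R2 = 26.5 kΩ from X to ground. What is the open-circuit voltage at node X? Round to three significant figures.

V_th ≈ 3.59 mV

R1' = 1.78 + 24.4 = 26.18 kΩ (source resistance + R1).
V_th is the unloaded tap voltage: V_in · R2/(R1'+R2) = 7.13 × 0.5030 = 3.587 mV.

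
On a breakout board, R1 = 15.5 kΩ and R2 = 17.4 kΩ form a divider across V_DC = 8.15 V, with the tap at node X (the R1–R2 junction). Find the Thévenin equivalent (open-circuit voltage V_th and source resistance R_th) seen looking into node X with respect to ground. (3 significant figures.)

V_th ≈ 4.31 V, R_th ≈ 8.20 kΩ

With X open, the divider is unloaded: V_th = 8.15 × 17.4/32.90 = 4.310 V.
Looking into X with the source shorted: R_th = R1·R2/(R1+R2) = 15.50 × 17.4/32.90 = 8.198 kΩ.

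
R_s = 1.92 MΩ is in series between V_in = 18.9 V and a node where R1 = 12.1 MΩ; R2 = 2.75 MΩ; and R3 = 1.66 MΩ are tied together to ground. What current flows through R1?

I ≈ 0.518 µA

Combine the parallel branches: R_p = (1/12.1 + 1/2.75 + 1/1.66)⁻¹ = 0.9536 MΩ.
Node voltage V_A = V_in · R_p/(R_s + R_p) = 18.9 × 0.3318 = 6.272 V.
I(R1) = V_A / R1 = 6.272/12.1 = 0.5183 µA.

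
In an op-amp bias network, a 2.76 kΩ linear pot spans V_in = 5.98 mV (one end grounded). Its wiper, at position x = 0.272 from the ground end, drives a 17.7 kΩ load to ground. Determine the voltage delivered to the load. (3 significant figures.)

The pot divides into 2.009 kΩ above the wiper and 0.7507 kΩ below.
Lower segment in parallel with the load: 0.7507 ‖ 17.7 = 0.7202 kΩ.
Loaded-divider output: V_out = 5.98 × 0.2639 = 1.578 mV.

V_out ≈ 1.58 mV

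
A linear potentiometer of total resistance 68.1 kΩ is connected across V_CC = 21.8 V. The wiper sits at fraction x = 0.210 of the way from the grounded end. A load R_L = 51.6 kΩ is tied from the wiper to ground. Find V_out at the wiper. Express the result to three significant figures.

V_out ≈ 3.76 V

The pot divides into 53.80 kΩ above the wiper and 14.30 kΩ below.
R_L loads the lower segment: effective lower R = 11.20 kΩ.
V_out = 21.8 × 11.20/(53.80 + 11.20) = 3.756 V.
(Unloaded: V_out = x·V_CC = 4.58 V.)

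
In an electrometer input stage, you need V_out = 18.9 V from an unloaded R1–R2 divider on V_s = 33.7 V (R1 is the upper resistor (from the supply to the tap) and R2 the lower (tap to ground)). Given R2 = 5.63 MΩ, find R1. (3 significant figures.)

The divider ratio is R2/(R1+R2) = 18.9/33.7 = 0.5608.
Rearranging, R1 = R2·(1−k)/k = 5.63 × 0.7831 = 4.409 MΩ.

R1 ≈ 4.41 MΩ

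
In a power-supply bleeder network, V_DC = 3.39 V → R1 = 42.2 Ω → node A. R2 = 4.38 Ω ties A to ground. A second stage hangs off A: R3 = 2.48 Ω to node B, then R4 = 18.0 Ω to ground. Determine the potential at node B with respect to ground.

V_B ≈ 0.235 V

The second stage (R3 + R4 = 20.48 Ω) loads node A in parallel with R2.
R2 ‖ (R3+R4) = 3.608 Ω.
V_A = 3.39 × 3.608/(42.2 + 3.608) = 0.2670 V.
Stage 2 is unloaded, so V_B = V_A · R4/(R3+R4) = 0.2670 × 18.0/20.48 = 0.2347 V.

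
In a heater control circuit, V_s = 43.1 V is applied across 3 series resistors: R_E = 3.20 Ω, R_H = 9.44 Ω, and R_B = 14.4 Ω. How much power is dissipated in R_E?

P ≈ 8.13 W

ΣR = 27.04 Ω → I = 43.1/27.04 = 1.594 A.
V(R_E) = I·R = 5.101 V; P = V·I = 5.101 × 1.594 = 8.130 W.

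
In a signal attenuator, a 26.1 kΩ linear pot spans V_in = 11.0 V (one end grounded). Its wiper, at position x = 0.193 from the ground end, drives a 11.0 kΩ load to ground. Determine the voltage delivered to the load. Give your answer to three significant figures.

The pot divides into 21.06 kΩ above the wiper and 5.037 kΩ below.
Lower segment in parallel with the load: 5.037 ‖ 11.0 = 3.455 kΩ.
V_out = 11.0 × 3.455/(21.06 + 3.455) = 1.550 V.

V_out ≈ 1.55 V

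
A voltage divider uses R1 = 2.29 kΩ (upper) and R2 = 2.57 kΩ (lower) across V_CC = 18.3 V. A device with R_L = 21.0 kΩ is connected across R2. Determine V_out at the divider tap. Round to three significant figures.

V_out ≈ 9.15 V

The load sits in parallel with R2, giving an effective lower resistance R2' = R2·R_L/(R2+R_L) = 2.290 kΩ.
Then V_out = V_CC · R2'/(R1 + R2') = 18.3 × 2.290/4.580 = 9.150 V.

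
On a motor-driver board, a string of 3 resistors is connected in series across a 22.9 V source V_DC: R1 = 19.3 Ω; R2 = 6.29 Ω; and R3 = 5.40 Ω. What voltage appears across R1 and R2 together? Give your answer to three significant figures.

ΣR = 19.3 + 6.29 + 5.40 = 30.99 Ω.
R_{R1..R2} = 19.3 + 6.29 = 25.59 Ω.
By the voltage-divider rule, V = 22.9 × 25.59/30.99 = 18.91 V.

V ≈ 18.9 V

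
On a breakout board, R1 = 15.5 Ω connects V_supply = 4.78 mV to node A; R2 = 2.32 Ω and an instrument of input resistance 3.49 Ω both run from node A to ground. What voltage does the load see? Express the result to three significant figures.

V_out ≈ 0.394 mV

The load sits in parallel with R2, giving an effective lower resistance R2' = R2·R_L/(R2+R_L) = 1.394 Ω.
Now apply the divider: V_out = 4.78 × 0.08249 = 0.3943 mV.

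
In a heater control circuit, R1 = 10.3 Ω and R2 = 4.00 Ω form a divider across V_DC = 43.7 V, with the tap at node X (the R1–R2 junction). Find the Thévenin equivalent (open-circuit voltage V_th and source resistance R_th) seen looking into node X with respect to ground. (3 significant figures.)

V_th ≈ 12.2 V, R_th ≈ 2.88 Ω

V_th is the unloaded tap voltage: V_DC · R2/(R1+R2) = 43.7 × 0.2797 = 12.22 V.
Looking into X with the source shorted: R_th = R1·R2/(R1+R2) = 10.30 × 4.00/14.30 = 2.881 Ω.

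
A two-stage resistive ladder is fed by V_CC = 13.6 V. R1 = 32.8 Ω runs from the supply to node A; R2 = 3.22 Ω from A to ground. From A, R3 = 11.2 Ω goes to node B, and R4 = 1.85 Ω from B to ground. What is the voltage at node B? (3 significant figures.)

The second stage (R3 + R4 = 13.05 Ω) loads node A in parallel with R2.
R2 ‖ (R3+R4) = 2.583 Ω.
V_A = 13.6 × 2.583/(32.8 + 2.583) = 0.9927 V.
Stage 2 is unloaded, so V_B = V_A · R4/(R3+R4) = 0.9927 × 1.85/13.05 = 0.1407 V.

V_B ≈ 0.141 V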